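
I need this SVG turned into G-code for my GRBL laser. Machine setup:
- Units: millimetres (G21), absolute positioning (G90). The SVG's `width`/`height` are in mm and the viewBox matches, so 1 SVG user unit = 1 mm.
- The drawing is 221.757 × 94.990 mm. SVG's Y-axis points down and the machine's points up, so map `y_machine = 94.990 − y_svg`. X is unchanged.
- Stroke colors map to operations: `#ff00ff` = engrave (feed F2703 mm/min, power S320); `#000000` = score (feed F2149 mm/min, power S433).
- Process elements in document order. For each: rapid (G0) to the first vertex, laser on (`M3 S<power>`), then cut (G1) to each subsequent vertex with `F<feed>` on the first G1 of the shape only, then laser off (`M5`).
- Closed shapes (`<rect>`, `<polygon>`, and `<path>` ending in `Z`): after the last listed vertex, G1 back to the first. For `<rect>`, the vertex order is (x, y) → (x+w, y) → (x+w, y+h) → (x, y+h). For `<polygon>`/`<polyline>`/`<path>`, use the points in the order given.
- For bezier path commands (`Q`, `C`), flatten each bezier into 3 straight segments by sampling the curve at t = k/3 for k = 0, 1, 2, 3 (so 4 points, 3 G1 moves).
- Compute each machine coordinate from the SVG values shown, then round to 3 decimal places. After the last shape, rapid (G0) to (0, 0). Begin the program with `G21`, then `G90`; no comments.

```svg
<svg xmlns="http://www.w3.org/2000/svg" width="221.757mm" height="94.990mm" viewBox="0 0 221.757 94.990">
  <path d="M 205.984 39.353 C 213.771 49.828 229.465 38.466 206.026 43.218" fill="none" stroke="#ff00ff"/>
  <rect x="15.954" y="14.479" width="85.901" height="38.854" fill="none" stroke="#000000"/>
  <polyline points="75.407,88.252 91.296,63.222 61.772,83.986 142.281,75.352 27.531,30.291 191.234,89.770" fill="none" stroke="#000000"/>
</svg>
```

G21
G90
G0 X205.984 Y55.637
M3 S320
G1 X214.664 Y51.035 F2703
G1 X218.163 Y52.558
G1 X206.026 Y51.772
M5
G0 X15.954 Y80.511
M3 S433
G1 X101.855 Y80.511 F2149
G1 X101.855 Y41.657
G1 X15.954 Y41.657
G1 X15.954 Y80.511
M5
G0 X75.407 Y6.738
M3 S433
G1 X91.296 Y31.768 F2149
G1 X61.772 Y11.004
G1 X142.281 Y19.638
G1 X27.531 Y64.699
G1 X191.234 Y5.220
M5
G0 X0.000 Y0.000

Since the viewBox matches the mm dimensions, user units are millimetres directly. The only transform is the Y-flip y_m = 94.990 − y_svg.

Shape 1 is a cubic bezier drawn with `<path>`. Its stroke #ff00ff means engrave at S320, F2703. After flipping Y the toolpath is (205.984,55.637) → (214.664,51.035) → (218.163,52.558) → (206.026,51.772).

Shape 2 is a rectangle drawn with `<rect>`. Its stroke #000000 means score at S433, F2149. After flipping Y the toolpath is (15.954,80.511) → (101.855,80.511) → (101.855,41.657) → (15.954,41.657) → (15.954,80.511), returning to the start.

Shape 3 is a open polyline drawn with `<polyline>`. Its stroke #000000 means score at S433, F2149. After flipping Y the toolpath is (75.407,6.738) → (91.296,31.768) → (61.772,11.004) → (142.281,19.638) → (27.531,64.699) → (191.234,5.220).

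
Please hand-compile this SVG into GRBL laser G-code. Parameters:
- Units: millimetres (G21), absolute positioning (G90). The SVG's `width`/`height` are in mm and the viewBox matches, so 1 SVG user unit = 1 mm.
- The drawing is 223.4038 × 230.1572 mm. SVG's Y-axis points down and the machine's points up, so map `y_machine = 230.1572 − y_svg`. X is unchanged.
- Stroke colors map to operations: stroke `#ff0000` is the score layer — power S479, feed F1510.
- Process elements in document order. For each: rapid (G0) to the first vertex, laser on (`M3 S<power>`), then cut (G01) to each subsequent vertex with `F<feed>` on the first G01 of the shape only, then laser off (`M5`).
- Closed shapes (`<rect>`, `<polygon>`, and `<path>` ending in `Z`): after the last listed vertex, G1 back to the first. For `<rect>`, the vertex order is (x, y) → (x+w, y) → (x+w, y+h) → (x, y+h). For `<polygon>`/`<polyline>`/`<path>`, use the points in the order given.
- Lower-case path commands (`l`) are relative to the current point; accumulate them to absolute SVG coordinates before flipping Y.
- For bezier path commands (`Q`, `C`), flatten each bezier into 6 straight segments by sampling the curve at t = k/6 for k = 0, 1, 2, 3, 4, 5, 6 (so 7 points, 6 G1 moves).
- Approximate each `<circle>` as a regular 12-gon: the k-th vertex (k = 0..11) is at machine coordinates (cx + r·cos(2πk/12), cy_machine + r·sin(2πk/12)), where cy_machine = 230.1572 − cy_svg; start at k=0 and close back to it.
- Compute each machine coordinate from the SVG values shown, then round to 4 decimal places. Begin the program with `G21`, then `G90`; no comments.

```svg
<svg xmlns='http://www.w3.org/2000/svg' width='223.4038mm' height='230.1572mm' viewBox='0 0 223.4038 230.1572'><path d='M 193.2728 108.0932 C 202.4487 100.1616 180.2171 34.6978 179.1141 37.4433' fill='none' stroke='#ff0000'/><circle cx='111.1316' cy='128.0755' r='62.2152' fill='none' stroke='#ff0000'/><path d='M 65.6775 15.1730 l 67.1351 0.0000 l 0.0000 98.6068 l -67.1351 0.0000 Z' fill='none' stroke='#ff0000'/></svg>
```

G21
G90
G0 X193.2728 Y122.0640
M3 S479
G01 X195.4867 Y130.2420 F1510
G01 X193.9253 Y144.5159
G01 X190.0480 Y161.3929
G01 X185.3142 Y177.3801
G01 X181.1831 Y188.9847
G01 X179.1141 Y192.7139
M5
G0 X173.3468 Y102.0817
M3 S479
G01 X165.0115 Y133.1893 F1510
G01 X142.2392 Y155.9616
G01 X111.1316 Y164.2969
G01 X80.0240 Y155.9616
G01 X57.2517 Y133.1893
G01 X48.9164 Y102.0817
G01 X57.2517 Y70.9741
G01 X80.0240 Y48.2018
G01 X111.1316 Y39.8665
G01 X142.2392 Y48.2018
G01 X165.0115 Y70.9741
G01 X173.3468 Y102.0817
M5
G0 X65.6775 Y214.9842
M3 S479
G01 X132.8126 Y214.9842 F1510
G01 X132.8126 Y116.3774
G01 X65.6775 Y116.3774
G01 X65.6775 Y214.9842
M5

viewBox `0 0 223.4038 230.1572` with mm width/height → 1 unit = 1 mm. Flip: y_m = 230.1572 − y_svg.

**Shape 1** — `<path>` cubic bezier, stroke `#ff0000` → score (S479, F1510). Control points (SVG): P0=(193.2728,108.0932), P1=(202.4487,100.1616), P2=(180.2171,34.6978), P3=(179.1141,37.4433); sampled at t=k/6. Machine vertices: (193.2728,122.0640) → (195.4867,130.2420) → (193.9253,144.5159) → (190.0480,161.3929) → (185.3142,177.3801) → (181.1831,188.9847) → (179.1141,192.7139). Open path.

**Shape 2** — `<circle>` circle, stroke `#ff0000` → score (S479, F1510). Machine vertices: (173.3468,102.0817) → (165.0115,133.1893) → (142.2392,155.9616) → (111.1316,164.2969) → (80.0240,155.9616) → (57.2517,133.1893) → (48.9164,102.0817) → (57.2517,70.9741) → (80.0240,48.2018) → (111.1316,39.8665) → (142.2392,48.2018) → (165.0115,70.9741) → (173.3468,102.0817). Closed: final G1 returns to the first vertex.

**Shape 3** — `<path>` rectangle, stroke `#ff0000` → score (S479, F1510). Machine vertices: (65.6775,214.9842) → (132.8126,214.9842) → (132.8126,116.3774) → (65.6775,116.3774) → (65.6775,214.9842). Closed: final G1 returns to the first vertex.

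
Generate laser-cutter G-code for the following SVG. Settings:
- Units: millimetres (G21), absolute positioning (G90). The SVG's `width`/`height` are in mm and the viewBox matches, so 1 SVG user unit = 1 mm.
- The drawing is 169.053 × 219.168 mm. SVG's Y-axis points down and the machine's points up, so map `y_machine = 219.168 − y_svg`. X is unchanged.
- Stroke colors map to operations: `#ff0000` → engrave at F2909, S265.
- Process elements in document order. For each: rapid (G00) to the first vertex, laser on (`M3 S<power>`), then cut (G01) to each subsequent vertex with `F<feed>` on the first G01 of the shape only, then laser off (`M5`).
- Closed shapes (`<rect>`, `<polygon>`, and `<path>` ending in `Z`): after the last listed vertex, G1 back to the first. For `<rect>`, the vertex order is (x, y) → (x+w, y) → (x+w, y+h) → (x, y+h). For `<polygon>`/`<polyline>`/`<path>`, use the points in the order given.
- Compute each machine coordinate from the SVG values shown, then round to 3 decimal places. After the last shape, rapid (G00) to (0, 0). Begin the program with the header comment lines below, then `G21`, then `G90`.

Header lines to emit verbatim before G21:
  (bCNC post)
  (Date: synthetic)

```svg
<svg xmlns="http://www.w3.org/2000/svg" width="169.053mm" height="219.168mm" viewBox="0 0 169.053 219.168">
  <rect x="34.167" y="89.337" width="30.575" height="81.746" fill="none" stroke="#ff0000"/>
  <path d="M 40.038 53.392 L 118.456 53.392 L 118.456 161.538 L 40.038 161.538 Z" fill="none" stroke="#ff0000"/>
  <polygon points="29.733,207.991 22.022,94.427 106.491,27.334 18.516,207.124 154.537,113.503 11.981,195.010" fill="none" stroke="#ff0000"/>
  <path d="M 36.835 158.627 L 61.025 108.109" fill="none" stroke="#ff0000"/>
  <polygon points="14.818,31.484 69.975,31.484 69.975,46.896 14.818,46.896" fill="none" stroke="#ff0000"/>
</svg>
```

(bCNC post)
(Date: synthetic)
G21
G90
G00 X34.167 Y129.831
M3 S265
G01 X64.742 Y129.831 F2909
G01 X64.742 Y48.085
G01 X34.167 Y48.085
G01 X34.167 Y129.831
M5
G00 X40.038 Y165.776
M3 S265
G01 X118.456 Y165.776 F2909
G01 X118.456 Y57.630
G01 X40.038 Y57.630
G01 X40.038 Y165.776
M5
G00 X29.733 Y11.177
M3 S265
G01 X22.022 Y124.741 F2909
G01 X106.491 Y191.834
G01 X18.516 Y12.044
G01 X154.537 Y105.665
G01 X11.981 Y24.158
G01 X29.733 Y11.177
M5
G00 X36.835 Y60.541
M3 S265
G01 X61.025 Y111.059 F2909
M5
G00 X14.818 Y187.684
M3 S265
G01 X69.975 Y187.684 F2909
G01 X69.975 Y172.272
G01 X14.818 Y172.272
G01 X14.818 Y187.684
M5
G00 X0.000 Y0.000

1 u = 1 mm; y_m = 219.168 − y.

[1] `<rect>` rectangle, #ff0000→engrave S265 F2909: (34.167,129.831) → (64.742,129.831) → (64.742,48.085) → (34.167,48.085) → (34.167,129.831) (closed)

[2] `<path>` rectangle, #ff0000→engrave S265 F2909: (40.038,165.776) → (118.456,165.776) → (118.456,57.630) → (40.038,57.630) → (40.038,165.776) (closed)

[3] `<polygon>` closed polygon, #ff0000→engrave S265 F2909: (29.733,11.177) → (22.022,124.741) → (106.491,191.834) → (18.516,12.044) → (154.537,105.665) → (11.981,24.158) → (29.733,11.177) (closed)

[4] `<path>` line segment, #ff0000→engrave S265 F2909: (36.835,60.541) → (61.025,111.059)

[5] `<polygon>` rectangle, #ff0000→engrave S265 F2909: (14.818,187.684) → (69.975,187.684) → (69.975,172.272) → (14.818,172.272) → (14.818,187.684) (closed)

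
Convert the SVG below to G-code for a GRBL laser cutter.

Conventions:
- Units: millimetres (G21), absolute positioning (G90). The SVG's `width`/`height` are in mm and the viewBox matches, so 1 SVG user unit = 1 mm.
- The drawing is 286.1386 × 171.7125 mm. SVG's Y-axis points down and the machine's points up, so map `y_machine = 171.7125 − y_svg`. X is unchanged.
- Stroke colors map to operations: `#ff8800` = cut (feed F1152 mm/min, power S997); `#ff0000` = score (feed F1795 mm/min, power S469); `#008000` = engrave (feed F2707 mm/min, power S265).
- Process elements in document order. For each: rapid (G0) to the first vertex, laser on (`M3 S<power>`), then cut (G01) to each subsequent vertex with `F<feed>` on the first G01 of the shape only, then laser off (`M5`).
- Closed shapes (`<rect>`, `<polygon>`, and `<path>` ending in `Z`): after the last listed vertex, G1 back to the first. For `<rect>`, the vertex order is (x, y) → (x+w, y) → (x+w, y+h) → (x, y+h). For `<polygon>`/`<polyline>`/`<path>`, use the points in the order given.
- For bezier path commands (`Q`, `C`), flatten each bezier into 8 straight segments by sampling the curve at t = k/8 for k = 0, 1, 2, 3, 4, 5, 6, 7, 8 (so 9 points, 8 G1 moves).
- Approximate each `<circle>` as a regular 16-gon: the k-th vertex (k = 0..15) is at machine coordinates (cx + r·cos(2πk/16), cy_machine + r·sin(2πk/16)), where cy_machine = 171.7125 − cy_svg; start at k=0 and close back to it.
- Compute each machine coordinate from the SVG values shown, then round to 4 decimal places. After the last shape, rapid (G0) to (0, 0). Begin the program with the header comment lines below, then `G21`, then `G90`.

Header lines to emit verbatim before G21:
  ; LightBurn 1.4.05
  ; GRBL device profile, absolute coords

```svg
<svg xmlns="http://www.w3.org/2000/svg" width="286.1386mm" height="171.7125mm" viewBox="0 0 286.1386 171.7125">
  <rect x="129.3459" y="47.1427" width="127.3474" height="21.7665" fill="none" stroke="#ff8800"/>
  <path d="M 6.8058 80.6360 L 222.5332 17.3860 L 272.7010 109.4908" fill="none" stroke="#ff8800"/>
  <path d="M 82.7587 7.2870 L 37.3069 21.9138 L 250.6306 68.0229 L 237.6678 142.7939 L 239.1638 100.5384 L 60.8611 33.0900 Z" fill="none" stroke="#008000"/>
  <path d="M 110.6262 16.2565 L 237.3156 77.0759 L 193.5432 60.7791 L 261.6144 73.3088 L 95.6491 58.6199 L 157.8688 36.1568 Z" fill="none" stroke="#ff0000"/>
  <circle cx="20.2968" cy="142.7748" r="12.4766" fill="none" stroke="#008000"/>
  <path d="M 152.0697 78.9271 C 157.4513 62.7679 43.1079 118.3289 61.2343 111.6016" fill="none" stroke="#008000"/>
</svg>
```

; LightBurn 1.4.05
; GRBL device profile, absolute coords
G21
G90
G0 X129.3459 Y124.5698
M3 S997
G01 X256.6933 Y124.5698 F1152
G01 X256.6933 Y102.8033
G01 X129.3459 Y102.8033
G01 X129.3459 Y124.5698
M5
G0 X6.8058 Y91.0765
M3 S997
G01 X222.5332 Y154.3265 F1152
G01 X272.7010 Y62.2217
M5
G0 X82.7587 Y164.4255
M3 S265
G01 X37.3069 Y149.7987 F2707
G01 X250.6306 Y103.6896
G01 X237.6678 Y28.9186
G01 X239.1638 Y71.1741
G01 X60.8611 Y138.6225
G01 X82.7587 Y164.4255
M5
G0 X110.6262 Y155.4560
M3 S469
G01 X237.3156 Y94.6366 F1795
G01 X193.5432 Y110.9334
G01 X261.6144 Y98.4037
G01 X95.6491 Y113.0926
G01 X157.8688 Y135.5557
G01 X110.6262 Y155.4560
M5
G0 X32.7734 Y28.9377
M3 S265
G01 X31.8237 Y33.7123 F2707
G01 X29.1191 Y37.7600
G01 X25.0714 Y40.4646
G01 X20.2968 Y41.4143
G01 X15.5222 Y40.4646
G01 X11.4745 Y37.7600
G01 X8.7699 Y33.7123
G01 X7.8202 Y28.9377
G01 X8.7699 Y24.1631
G01 X11.4745 Y20.1154
G01 X15.5222 Y17.4108
G01 X20.2968 Y16.4611
G01 X25.0714 Y17.4108
G01 X29.1191 Y20.1154
G01 X31.8237 Y24.1631
G01 X32.7734 Y28.9377
M5
G0 X152.0697 Y92.7854
M3 S265
G01 X148.9683 Y95.7450 F2707
G01 X137.5980 Y93.5511
G01 X120.9144 Y87.7744
G01 X101.8727 Y79.9851
G01 X83.4285 Y71.7537
G01 X68.5370 Y64.6506
G01 X60.1539 Y60.2462
G01 X61.2343 Y60.1109
M5
G0 X0.0000 Y0.0000

viewBox `0 0 286.1386 171.7125` with mm width/height → 1 unit = 1 mm. Flip: y_m = 171.7125 − y_svg.

**Shape 1** — `<rect>` rectangle, stroke `#ff8800` → cut (S997, F1152). Machine vertices: (129.3459,124.5698) → (256.6933,124.5698) → (256.6933,102.8033) → (129.3459,102.8033) → (129.3459,124.5698). Closed: final G1 returns to the first vertex.

**Shape 2** — `<path>` open polyline, stroke `#ff8800` → cut (S997, F1152). Machine vertices: (6.8058,91.0765) → (222.5332,154.3265) → (272.7010,62.2217). Open path.

**Shape 3** — `<path>` closed polygon, stroke `#008000` → engrave (S265, F2707). Machine vertices: (82.7587,164.4255) → (37.3069,149.7987) → (250.6306,103.6896) → (237.6678,28.9186) → (239.1638,71.1741) → (60.8611,138.6225) → (82.7587,164.4255). Closed: final G1 returns to the first vertex.

**Shape 4** — `<path>` closed polygon, stroke `#ff0000` → score (S469, F1795). Machine vertices: (110.6262,155.4560) → (237.3156,94.6366) → (193.5432,110.9334) → (261.6144,98.4037) → (95.6491,113.0926) → (157.8688,135.5557) → (110.6262,155.4560). Closed: final G1 returns to the first vertex.

**Shape 5** — `<circle>` circle, stroke `#008000` → engrave (S265, F2707). Machine vertices: (32.7734,28.9377) → (31.8237,33.7123) → (29.1191,37.7600) → (25.0714,40.4646) → (20.2968,41.4143) → (15.5222,40.4646) → (11.4745,37.7600) → (8.7699,33.7123) → (7.8202,28.9377) → (8.7699,24.1631) → (11.4745,20.1154) → (15.5222,17.4108) → (20.2968,16.4611) → (25.0714,17.4108) → (29.1191,20.1154) → (31.8237,24.1631) → (32.7734,28.9377). Closed: final G1 returns to the first vertex.

**Shape 6** — `<path>` cubic bezier, stroke `#008000` → engrave (S265, F2707). Control points (SVG): P0=(152.0697,78.9271), P1=(157.4513,62.7679), P2=(43.1079,118.3289), P3=(61.2343,111.6016); sampled at t=k/8. Machine vertices: (152.0697,92.7854) → (148.9683,95.7450) → (137.5980,93.5511) → (120.9144,87.7744) → (101.8727,79.9851) → (83.4285,71.7537) → (68.5370,64.6506) → (60.1539,60.2462) → (61.2343,60.1109). Open path.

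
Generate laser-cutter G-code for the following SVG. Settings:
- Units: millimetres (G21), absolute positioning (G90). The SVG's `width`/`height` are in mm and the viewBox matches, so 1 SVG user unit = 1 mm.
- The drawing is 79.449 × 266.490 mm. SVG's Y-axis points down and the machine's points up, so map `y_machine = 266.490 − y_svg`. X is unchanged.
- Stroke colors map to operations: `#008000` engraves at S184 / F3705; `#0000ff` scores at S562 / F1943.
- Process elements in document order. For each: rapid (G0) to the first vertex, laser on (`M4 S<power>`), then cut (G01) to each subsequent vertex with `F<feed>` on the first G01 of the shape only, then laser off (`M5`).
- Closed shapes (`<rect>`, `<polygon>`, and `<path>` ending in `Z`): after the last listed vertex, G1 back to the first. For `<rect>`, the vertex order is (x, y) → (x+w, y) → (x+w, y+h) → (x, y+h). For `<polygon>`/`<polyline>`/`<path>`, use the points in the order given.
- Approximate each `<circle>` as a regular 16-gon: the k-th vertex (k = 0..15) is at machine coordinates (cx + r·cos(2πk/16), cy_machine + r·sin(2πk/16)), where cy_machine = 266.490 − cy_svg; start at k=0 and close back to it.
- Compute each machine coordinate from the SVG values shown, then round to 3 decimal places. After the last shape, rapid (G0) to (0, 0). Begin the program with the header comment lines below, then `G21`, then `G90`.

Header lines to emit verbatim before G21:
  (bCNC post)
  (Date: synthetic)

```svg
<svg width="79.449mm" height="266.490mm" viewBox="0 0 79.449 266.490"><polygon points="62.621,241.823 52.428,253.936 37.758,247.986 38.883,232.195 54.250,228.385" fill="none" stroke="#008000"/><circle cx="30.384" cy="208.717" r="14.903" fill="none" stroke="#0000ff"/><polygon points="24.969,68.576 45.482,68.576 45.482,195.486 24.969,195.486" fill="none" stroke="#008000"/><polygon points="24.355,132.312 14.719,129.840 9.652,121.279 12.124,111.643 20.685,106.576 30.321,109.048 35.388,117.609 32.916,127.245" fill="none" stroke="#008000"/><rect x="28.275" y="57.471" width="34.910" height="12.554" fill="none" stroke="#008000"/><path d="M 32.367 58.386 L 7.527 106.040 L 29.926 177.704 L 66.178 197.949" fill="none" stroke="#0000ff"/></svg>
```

Since the viewBox matches the mm dimensions, user units are millimetres directly. The only transform is the Y-flip y_m = 266.490 − y_svg.

Shape 1 is a regular polygon drawn with `<polygon>`. Its stroke #008000 means engrave at S184, F3705. After flipping Y the toolpath is (62.621,24.667) → (52.428,12.554) → (37.758,18.504) → (38.883,34.295) → (54.250,38.105) → (62.621,24.667), returning to the start.

Shape 2 is a circle drawn with `<circle>`. Its stroke #0000ff means score at S562, F1943. After flipping Y the toolpath is (45.287,57.773) → (44.153,63.476) → (40.922,68.311) → (36.087,71.542) → (30.384,72.676) → (24.681,71.542) → (19.846,68.311) → (16.615,63.476) → (15.481,57.773) → (16.615,52.070) → (19.846,47.235) → (24.681,44.004) → (30.384,42.870) → (36.087,44.004) → (40.922,47.235) → (44.153,52.070) → (45.287,57.773), returning to the start.

Shape 3 is a rectangle drawn with `<polygon>`. Its stroke #008000 means engrave at S184, F3705. After flipping Y the toolpath is (24.969,197.914) → (45.482,197.914) → (45.482,71.004) → (24.969,71.004) → (24.969,197.914), returning to the start.

Shape 4 is a regular polygon drawn with `<polygon>`. Its stroke #008000 means engrave at S184, F3705. After flipping Y the toolpath is (24.355,134.178) → (14.719,136.650) → (9.652,145.211) → (12.124,154.847) → (20.685,159.914) → (30.321,157.442) → (35.388,148.881) → (32.916,139.245) → (24.355,134.178), returning to the start.

Shape 5 is a rectangle drawn with `<rect>`. Its stroke #008000 means engrave at S184, F3705. After flipping Y the toolpath is (28.275,209.019) → (63.185,209.019) → (63.185,196.465) → (28.275,196.465) → (28.275,209.019), returning to the start.

Shape 6 is a open polyline drawn with `<path>`. Its stroke #0000ff means score at S562, F1943. After flipping Y the toolpath is (32.367,208.104) → (7.527,160.450) → (29.926,88.786) → (66.178,68.541).

(bCNC post)
(Date: synthetic)
G21
G90
G0 X62.621 Y24.667
M4 S184
G01 X52.428 Y12.554 F3705
G01 X37.758 Y18.504
G01 X38.883 Y34.295
G01 X54.250 Y38.105
G01 X62.621 Y24.667
M5
G0 X45.287 Y57.773
M4 S562
G01 X44.153 Y63.476 F1943
G01 X40.922 Y68.311
G01 X36.087 Y71.542
G01 X30.384 Y72.676
G01 X24.681 Y71.542
G01 X19.846 Y68.311
G01 X16.615 Y63.476
G01 X15.481 Y57.773
G01 X16.615 Y52.070
G01 X19.846 Y47.235
G01 X24.681 Y44.004
G01 X30.384 Y42.870
G01 X36.087 Y44.004
G01 X40.922 Y47.235
G01 X44.153 Y52.070
G01 X45.287 Y57.773
M5
G0 X24.969 Y197.914
M4 S184
G01 X45.482 Y197.914 F3705
G01 X45.482 Y71.004
G01 X24.969 Y71.004
G01 X24.969 Y197.914
M5
G0 X24.355 Y134.178
M4 S184
G01 X14.719 Y136.650 F3705
G01 X9.652 Y145.211
G01 X12.124 Y154.847
G01 X20.685 Y159.914
G01 X30.321 Y157.442
G01 X35.388 Y148.881
G01 X32.916 Y139.245
G01 X24.355 Y134.178
M5
G0 X28.275 Y209.019
M4 S184
G01 X63.185 Y209.019 F3705
G01 X63.185 Y196.465
G01 X28.275 Y196.465
G01 X28.275 Y209.019
M5
G0 X32.367 Y208.104
M4 S562
G01 X7.527 Y160.450 F1943
G01 X29.926 Y88.786
G01 X66.178 Y68.541
M5
G0 X0.000 Y0.000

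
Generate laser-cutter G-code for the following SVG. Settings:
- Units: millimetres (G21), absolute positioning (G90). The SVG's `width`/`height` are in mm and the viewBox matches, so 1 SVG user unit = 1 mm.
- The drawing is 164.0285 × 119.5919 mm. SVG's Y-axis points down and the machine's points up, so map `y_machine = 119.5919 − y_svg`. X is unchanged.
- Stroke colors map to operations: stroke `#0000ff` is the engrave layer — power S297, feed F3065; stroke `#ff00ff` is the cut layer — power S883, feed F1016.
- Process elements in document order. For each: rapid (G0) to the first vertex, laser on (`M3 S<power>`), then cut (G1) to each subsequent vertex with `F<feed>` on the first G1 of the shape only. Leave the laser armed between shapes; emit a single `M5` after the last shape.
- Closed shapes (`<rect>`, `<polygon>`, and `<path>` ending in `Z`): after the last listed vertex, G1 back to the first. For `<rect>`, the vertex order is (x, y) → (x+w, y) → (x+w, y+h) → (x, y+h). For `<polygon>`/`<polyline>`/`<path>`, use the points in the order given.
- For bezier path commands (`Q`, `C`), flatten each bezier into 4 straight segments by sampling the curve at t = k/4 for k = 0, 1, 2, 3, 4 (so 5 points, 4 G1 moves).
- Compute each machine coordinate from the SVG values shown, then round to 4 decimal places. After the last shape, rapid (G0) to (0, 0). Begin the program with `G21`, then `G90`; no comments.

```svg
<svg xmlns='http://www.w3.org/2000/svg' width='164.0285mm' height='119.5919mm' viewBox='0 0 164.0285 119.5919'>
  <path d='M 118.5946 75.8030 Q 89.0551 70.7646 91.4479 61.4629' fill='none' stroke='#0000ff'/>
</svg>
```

G21
G90
G0 X118.5946 Y43.7889
M3 S297
G1 X105.8206 Y46.5746 F3065
G1 X97.0382 Y49.8931
G1 X92.2473 Y53.7446
G1 X91.4479 Y58.1290
M5
G0 X0.0000 Y0.0000

viewBox `0 0 164.0285 119.5919` with mm width/height → 1 unit = 1 mm. Flip: y_m = 119.5919 − y_svg.

**Shape 1** — `<path>` quadratic bezier, stroke `#0000ff` → engrave (S297, F3065). Control points (SVG): P0=(118.5946,75.8030), P1=(89.0551,70.7646), P2=(91.4479,61.4629); sampled at t=k/4. Machine vertices: (118.5946,43.7889) → (105.8206,46.5746) → (97.0382,49.8931) → (92.2473,53.7446) → (91.4479,58.1290). Open path.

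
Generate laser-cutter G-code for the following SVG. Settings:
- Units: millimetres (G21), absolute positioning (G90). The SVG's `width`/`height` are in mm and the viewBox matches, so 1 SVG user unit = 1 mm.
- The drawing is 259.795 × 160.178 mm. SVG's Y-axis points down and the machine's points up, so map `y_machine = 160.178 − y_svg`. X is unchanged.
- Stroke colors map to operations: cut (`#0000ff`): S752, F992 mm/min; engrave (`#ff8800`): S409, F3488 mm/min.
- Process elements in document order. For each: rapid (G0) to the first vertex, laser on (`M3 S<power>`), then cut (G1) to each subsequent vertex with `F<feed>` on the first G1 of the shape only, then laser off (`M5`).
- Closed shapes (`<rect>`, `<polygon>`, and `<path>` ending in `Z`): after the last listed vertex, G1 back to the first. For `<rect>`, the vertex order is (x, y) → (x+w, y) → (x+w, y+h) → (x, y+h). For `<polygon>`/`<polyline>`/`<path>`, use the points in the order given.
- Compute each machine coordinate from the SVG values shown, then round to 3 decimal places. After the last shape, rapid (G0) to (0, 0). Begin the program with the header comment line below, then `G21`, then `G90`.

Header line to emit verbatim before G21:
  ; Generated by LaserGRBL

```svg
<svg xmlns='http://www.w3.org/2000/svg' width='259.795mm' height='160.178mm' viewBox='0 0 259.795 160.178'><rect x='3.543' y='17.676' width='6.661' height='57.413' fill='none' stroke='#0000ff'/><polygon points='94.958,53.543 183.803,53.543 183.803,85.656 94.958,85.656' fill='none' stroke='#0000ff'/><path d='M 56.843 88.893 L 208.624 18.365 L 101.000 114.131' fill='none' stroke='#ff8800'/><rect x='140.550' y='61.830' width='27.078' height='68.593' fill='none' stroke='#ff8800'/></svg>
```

Since the viewBox matches the mm dimensions, user units are millimetres directly. The only transform is the Y-flip y_m = 160.178 − y_svg.

Shape 1 is a rectangle drawn with `<rect>`. Its stroke #0000ff means cut at S752, F992. After flipping Y the toolpath is (3.543,142.502) → (10.204,142.502) → (10.204,85.089) → (3.543,85.089) → (3.543,142.502), returning to the start.

Shape 2 is a rectangle drawn with `<polygon>`. Its stroke #0000ff means cut at S752, F992. After flipping Y the toolpath is (94.958,106.635) → (183.803,106.635) → (183.803,74.522) → (94.958,74.522) → (94.958,106.635), returning to the start.

Shape 3 is a open polyline drawn with `<path>`. Its stroke #ff8800 means engrave at S409, F3488. After flipping Y the toolpath is (56.843,71.285) → (208.624,141.813) → (101.000,46.047).

Shape 4 is a rectangle drawn with `<rect>`. Its stroke #ff8800 means engrave at S409, F3488. After flipping Y the toolpath is (140.550,98.348) → (167.628,98.348) → (167.628,29.755) → (140.550,29.755) → (140.550,98.348), returning to the start.

; Generated by LaserGRBL
G21
G90
G0 X3.543 Y142.502
M3 S752
G1 X10.204 Y142.502 F992
G1 X10.204 Y85.089
G1 X3.543 Y85.089
G1 X3.543 Y142.502
M5
G0 X94.958 Y106.635
M3 S752
G1 X183.803 Y106.635 F992
G1 X183.803 Y74.522
G1 X94.958 Y74.522
G1 X94.958 Y106.635
M5
G0 X56.843 Y71.285
M3 S409
G1 X208.624 Y141.813 F3488
G1 X101.000 Y46.047
M5
G0 X140.550 Y98.348
M3 S409
G1 X167.628 Y98.348 F3488
G1 X167.628 Y29.755
G1 X140.550 Y29.755
G1 X140.550 Y98.348
M5
G0 X0.000 Y0.000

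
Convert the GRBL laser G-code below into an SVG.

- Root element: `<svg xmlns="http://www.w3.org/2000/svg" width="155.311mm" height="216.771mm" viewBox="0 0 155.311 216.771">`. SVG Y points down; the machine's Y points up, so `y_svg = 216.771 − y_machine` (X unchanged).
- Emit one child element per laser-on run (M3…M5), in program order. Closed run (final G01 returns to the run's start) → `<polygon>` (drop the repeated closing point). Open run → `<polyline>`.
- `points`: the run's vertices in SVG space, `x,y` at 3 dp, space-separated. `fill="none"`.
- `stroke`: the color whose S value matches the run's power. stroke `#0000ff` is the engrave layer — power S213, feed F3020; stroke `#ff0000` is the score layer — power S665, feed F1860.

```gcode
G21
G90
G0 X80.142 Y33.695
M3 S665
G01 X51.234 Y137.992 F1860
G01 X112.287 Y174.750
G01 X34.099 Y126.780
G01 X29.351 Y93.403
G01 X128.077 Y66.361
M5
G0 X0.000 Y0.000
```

Each laser-on run becomes one SVG element. Flip Y back into SVG space with y_svg = 216.771 − y_machine. Every run uses S665, so all elements get stroke `#ff0000` (score).

Run 1: The run is open, so emit a `<polyline>` with points (Y-flipped): 80.142,183.076 51.234,78.779 112.287,42.021 34.099,89.991 29.351,123.368 128.077,150.410.

<svg xmlns="http://www.w3.org/2000/svg" width="155.311mm" height="216.771mm" viewBox="0 0 155.311 216.771">
  <polyline points="80.142,183.076 51.234,78.779 112.287,42.021 34.099,89.991 29.351,123.368 128.077,150.410" fill="none" stroke="#ff0000"/>
</svg>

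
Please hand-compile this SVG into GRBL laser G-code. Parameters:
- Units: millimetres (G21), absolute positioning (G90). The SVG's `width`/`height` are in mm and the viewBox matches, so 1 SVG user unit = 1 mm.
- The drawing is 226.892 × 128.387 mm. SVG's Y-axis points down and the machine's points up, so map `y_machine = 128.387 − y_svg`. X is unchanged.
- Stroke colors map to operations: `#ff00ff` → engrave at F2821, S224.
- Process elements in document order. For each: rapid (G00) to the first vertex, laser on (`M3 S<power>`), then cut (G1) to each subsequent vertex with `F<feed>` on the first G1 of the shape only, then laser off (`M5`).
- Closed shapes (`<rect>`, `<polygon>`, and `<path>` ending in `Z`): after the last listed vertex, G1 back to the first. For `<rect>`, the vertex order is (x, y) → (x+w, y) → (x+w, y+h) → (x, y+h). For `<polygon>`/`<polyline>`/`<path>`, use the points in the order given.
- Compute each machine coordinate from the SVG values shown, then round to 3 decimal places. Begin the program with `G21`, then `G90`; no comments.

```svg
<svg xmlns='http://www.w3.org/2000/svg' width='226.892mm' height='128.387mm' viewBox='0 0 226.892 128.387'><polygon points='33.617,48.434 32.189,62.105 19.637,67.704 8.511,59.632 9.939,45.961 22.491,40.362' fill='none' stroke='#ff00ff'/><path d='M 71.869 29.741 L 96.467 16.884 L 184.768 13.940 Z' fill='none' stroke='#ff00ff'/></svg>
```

Since the viewBox matches the mm dimensions, user units are millimetres directly. The only transform is the Y-flip y_m = 128.387 − y_svg.

Shape 1 is a regular polygon drawn with `<polygon>`. Its stroke #ff00ff means engrave at S224, F2821. After flipping Y the toolpath is (33.617,79.953) → (32.189,66.282) → (19.637,60.683) → (8.511,68.755) → (9.939,82.426) → (22.491,88.025) → (33.617,79.953), returning to the start.

Shape 2 is a closed polygon drawn with `<path>`. Its stroke #ff00ff means engrave at S224, F2821. After flipping Y the toolpath is (71.869,98.646) → (96.467,111.503) → (184.768,114.447) → (71.869,98.646), returning to the start.

G21
G90
G00 X33.617 Y79.953
M3 S224
G1 X32.189 Y66.282 F2821
G1 X19.637 Y60.683
G1 X8.511 Y68.755
G1 X9.939 Y82.426
G1 X22.491 Y88.025
G1 X33.617 Y79.953
M5
G00 X71.869 Y98.646
M3 S224
G1 X96.467 Y111.503 F2821
G1 X184.768 Y114.447
G1 X71.869 Y98.646
M5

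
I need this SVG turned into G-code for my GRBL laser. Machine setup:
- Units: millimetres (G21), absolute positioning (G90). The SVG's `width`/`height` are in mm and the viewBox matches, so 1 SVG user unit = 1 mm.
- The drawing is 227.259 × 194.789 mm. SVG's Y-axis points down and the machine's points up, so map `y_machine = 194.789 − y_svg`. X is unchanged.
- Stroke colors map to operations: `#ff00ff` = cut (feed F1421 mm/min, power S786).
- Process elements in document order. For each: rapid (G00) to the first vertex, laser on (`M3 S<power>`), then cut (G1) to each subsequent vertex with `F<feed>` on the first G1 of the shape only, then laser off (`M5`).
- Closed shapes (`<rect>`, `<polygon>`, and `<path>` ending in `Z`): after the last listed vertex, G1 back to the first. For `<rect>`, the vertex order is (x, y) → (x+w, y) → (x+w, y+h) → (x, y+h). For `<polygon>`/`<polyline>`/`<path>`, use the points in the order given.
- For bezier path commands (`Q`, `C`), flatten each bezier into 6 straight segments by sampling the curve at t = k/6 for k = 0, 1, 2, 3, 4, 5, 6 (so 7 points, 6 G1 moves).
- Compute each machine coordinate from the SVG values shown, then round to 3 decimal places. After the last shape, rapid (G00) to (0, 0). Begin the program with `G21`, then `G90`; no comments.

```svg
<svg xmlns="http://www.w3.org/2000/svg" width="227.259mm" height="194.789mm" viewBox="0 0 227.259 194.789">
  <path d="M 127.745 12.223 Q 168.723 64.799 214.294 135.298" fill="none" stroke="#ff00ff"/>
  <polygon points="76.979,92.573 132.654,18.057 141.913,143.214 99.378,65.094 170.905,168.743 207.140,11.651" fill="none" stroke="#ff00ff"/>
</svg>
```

G21
G90
G00 X127.745 Y182.566
M3 S786
G1 X141.532 Y164.543 F1421
G1 X155.574 Y145.524
G1 X169.871 Y125.509
G1 X184.424 Y104.499
G1 X199.231 Y82.493
G1 X214.294 Y59.491
M5
G00 X76.979 Y102.216
M3 S786
G1 X132.654 Y176.732 F1421
G1 X141.913 Y51.575
G1 X99.378 Y129.695
G1 X170.905 Y26.046
G1 X207.140 Y183.138
G1 X76.979 Y102.216
M5
G00 X0.000 Y0.000

viewBox `0 0 227.259 194.789` with mm width/height → 1 unit = 1 mm. Flip: y_m = 194.789 − y_svg.

**Shape 1** — `<path>` quadratic bezier, stroke `#ff00ff` → cut (S786, F1421). Control points (SVG): P0=(127.745,12.223), P1=(168.723,64.799), P2=(214.294,135.298); sampled at t=k/6. Machine vertices: (127.745,182.566) → (141.532,164.543) → (155.574,145.524) → (169.871,125.509) → (184.424,104.499) → (199.231,82.493) → (214.294,59.491). Open path.

**Shape 2** — `<polygon>` closed polygon, stroke `#ff00ff` → cut (S786, F1421). Machine vertices: (76.979,102.216) → (132.654,176.732) → (141.913,51.575) → (99.378,129.695) → (170.905,26.046) → (207.140,183.138) → (76.979,102.216). Closed: final G1 returns to the first vertex.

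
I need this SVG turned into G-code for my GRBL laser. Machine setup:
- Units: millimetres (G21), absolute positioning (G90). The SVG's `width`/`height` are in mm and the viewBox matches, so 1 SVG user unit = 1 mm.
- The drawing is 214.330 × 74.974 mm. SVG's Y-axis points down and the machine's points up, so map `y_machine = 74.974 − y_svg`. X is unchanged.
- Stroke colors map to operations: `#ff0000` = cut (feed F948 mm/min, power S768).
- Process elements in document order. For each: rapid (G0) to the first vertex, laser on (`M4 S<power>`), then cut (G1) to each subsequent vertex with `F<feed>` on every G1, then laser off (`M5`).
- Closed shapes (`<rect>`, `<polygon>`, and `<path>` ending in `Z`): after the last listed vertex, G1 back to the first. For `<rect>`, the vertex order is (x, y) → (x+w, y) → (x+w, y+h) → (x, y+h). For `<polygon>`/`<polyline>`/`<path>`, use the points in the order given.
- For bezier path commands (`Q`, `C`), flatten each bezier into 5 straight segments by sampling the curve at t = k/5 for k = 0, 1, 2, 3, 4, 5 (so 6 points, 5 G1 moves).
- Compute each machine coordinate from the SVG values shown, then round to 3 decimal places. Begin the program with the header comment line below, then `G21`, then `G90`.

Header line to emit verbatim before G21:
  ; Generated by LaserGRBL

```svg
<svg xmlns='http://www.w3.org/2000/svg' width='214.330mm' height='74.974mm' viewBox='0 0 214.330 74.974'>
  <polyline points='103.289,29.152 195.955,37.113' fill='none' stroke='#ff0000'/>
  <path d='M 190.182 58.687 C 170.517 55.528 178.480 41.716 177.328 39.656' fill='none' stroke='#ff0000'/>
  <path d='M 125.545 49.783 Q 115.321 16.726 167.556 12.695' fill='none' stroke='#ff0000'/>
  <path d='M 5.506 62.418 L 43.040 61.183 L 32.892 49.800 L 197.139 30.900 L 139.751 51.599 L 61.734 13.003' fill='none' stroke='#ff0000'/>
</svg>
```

viewBox `0 0 214.330 74.974` with mm width/height → 1 unit = 1 mm. Flip: y_m = 74.974 − y_svg.

**Shape 1** — `<polyline>` line segment, stroke `#ff0000` → cut (S768, F948). Machine vertices: (103.289,45.822) → (195.955,37.861). Open path.

**Shape 2** — `<path>` cubic bezier, stroke `#ff0000` → cut (S768, F948). Control points (SVG): P0=(190.182,58.687), P1=(170.517,55.528), P2=(178.480,41.716), P3=(177.328,39.656); sampled at t=k/5. Machine vertices: (190.182,16.287) → (181.404,19.282) → (177.494,23.757) → (176.687,28.639) → (177.219,32.851) → (177.328,35.318). Open path.

**Shape 3** — `<path>` quadratic bezier, stroke `#ff0000` → cut (S768, F948). Control points (SVG): P0=(125.545,49.783), P1=(115.321,16.726), P2=(167.556,12.695); sampled at t=k/5. Machine vertices: (125.545,25.191) → (123.954,37.253) → (127.359,46.992) → (135.761,54.410) → (149.160,59.506) → (167.556,62.279). Open path.

**Shape 4** — `<path>` open polyline, stroke `#ff0000` → cut (S768, F948). Machine vertices: (5.506,12.556) → (43.040,13.791) → (32.892,25.174) → (197.139,44.074) → (139.751,23.375) → (61.734,61.971). Open path.

; Generated by LaserGRBL
G21
G90
G0 X103.289 Y45.822
M4 S768
G1 X195.955 Y37.861 F948
M5
G0 X190.182 Y16.287
M4 S768
G1 X181.404 Y19.282 F948
G1 X177.494 Y23.757 F948
G1 X176.687 Y28.639 F948
G1 X177.219 Y32.851 F948
G1 X177.328 Y35.318 F948
M5
G0 X125.545 Y25.191
M4 S768
G1 X123.954 Y37.253 F948
G1 X127.359 Y46.992 F948
G1 X135.761 Y54.410 F948
G1 X149.160 Y59.506 F948
G1 X167.556 Y62.279 F948
M5
G0 X5.506 Y12.556
M4 S768
G1 X43.040 Y13.791 F948
G1 X32.892 Y25.174 F948
G1 X197.139 Y44.074 F948
G1 X139.751 Y23.375 F948
G1 X61.734 Y61.971 F948
M5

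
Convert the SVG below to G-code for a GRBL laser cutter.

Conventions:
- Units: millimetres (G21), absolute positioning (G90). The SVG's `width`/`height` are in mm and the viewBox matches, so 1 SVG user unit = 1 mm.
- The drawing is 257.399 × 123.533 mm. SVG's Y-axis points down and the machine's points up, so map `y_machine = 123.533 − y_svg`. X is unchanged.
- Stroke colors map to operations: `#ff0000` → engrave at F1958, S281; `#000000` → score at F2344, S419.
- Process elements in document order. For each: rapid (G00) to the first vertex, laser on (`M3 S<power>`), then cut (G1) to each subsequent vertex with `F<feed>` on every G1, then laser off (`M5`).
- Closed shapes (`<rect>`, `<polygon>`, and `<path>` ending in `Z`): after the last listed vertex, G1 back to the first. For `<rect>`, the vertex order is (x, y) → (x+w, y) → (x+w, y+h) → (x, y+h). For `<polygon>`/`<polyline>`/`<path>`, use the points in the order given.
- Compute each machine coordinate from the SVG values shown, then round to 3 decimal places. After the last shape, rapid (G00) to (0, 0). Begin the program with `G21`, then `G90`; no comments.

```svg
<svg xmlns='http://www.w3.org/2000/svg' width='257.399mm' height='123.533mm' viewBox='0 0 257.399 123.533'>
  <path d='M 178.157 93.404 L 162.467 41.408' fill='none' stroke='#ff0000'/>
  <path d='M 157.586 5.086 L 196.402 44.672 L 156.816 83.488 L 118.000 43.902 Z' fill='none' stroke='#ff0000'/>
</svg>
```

Since the viewBox matches the mm dimensions, user units are millimetres directly. The only transform is the Y-flip y_m = 123.533 − y_svg.

Shape 1 is a line segment drawn with `<path>`. Its stroke #ff0000 means engrave at S281, F1958. After flipping Y the toolpath is (178.157,30.129) → (162.467,82.125).

Shape 2 is a regular polygon drawn with `<path>`. Its stroke #ff0000 means engrave at S281, F1958. After flipping Y the toolpath is (157.586,118.447) → (196.402,78.861) → (156.816,40.045) → (118.000,79.631) → (157.586,118.447), returning to the start.

G21
G90
G00 X178.157 Y30.129
M3 S281
G1 X162.467 Y82.125 F1958
M5
G00 X157.586 Y118.447
M3 S281
G1 X196.402 Y78.861 F1958
G1 X156.816 Y40.045 F1958
G1 X118.000 Y79.631 F1958
G1 X157.586 Y118.447 F1958
M5
G00 X0.000 Y0.000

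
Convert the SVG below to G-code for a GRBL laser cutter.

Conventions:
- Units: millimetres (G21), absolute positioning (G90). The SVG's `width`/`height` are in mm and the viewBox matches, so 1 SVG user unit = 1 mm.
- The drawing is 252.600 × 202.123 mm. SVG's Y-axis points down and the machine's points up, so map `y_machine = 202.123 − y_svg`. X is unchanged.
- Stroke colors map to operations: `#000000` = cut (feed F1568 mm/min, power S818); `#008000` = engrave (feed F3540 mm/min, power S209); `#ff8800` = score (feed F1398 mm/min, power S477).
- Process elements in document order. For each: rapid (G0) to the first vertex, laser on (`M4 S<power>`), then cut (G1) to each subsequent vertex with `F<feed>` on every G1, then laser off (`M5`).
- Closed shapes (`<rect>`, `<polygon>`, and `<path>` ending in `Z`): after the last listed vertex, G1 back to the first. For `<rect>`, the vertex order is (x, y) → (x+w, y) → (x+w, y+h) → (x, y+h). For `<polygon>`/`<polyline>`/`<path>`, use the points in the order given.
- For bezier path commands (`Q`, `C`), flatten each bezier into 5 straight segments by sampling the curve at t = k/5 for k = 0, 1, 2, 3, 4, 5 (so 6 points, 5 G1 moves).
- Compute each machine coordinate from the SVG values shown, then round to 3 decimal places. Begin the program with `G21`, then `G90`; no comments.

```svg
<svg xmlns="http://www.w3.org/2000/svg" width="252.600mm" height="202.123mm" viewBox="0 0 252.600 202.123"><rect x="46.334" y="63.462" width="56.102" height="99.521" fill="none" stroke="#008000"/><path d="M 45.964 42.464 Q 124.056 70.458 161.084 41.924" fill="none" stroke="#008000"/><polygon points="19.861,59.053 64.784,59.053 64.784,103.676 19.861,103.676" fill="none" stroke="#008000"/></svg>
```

1 u = 1 mm; y_m = 202.123 − y.

[1] `<rect>` rectangle, #008000→engrave S209 F3540: (46.334,138.661) → (102.436,138.661) → (102.436,39.140) → (46.334,39.140) → (46.334,138.661) (closed)

[2] `<path>` quadratic bezier, #008000→engrave S209 F3540: (45.964,159.659) → (75.558,150.723) → (101.867,146.308) → (124.891,146.416) → (144.630,151.047) → (161.084,160.199)

[3] `<polygon>` rectangle, #008000→engrave S209 F3540: (19.861,143.070) → (64.784,143.070) → (64.784,98.447) → (19.861,98.447) → (19.861,143.070) (closed)

G21
G90
G0 X46.334 Y138.661
M4 S209
G1 X102.436 Y138.661 F3540
G1 X102.436 Y39.140 F3540
G1 X46.334 Y39.140 F3540
G1 X46.334 Y138.661 F3540
M5
G0 X45.964 Y159.659
M4 S209
G1 X75.558 Y150.723 F3540
G1 X101.867 Y146.308 F3540
G1 X124.891 Y146.416 F3540
G1 X144.630 Y151.047 F3540
G1 X161.084 Y160.199 F3540
M5
G0 X19.861 Y143.070
M4 S209
G1 X64.784 Y143.070 F3540
G1 X64.784 Y98.447 F3540
G1 X19.861 Y98.447 F3540
G1 X19.861 Y143.070 F3540
M5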